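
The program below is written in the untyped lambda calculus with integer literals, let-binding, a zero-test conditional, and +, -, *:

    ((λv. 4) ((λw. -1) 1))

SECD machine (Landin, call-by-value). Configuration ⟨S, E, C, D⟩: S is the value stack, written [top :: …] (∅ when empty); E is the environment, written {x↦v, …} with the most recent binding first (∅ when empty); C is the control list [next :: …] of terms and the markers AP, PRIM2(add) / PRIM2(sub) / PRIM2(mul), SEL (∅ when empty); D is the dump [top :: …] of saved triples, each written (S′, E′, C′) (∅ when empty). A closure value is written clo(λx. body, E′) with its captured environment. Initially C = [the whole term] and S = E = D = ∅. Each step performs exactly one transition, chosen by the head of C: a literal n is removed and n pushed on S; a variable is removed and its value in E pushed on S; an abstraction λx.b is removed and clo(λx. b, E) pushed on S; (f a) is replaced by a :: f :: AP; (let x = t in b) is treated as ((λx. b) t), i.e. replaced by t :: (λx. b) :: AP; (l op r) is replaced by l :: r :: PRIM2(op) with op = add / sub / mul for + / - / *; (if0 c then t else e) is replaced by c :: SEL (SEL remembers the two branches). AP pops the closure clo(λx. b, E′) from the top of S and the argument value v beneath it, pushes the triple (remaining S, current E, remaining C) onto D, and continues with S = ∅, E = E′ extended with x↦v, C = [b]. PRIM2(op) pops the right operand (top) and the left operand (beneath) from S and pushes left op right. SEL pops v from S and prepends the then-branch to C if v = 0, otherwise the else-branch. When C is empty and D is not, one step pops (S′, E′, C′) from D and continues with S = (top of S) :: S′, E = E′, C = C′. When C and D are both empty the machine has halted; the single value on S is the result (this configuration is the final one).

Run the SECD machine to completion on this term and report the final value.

Answer: 4

Execution trace:
t=0: <S=∅, E=∅, C=[((λv. 4) ((λw. -1) 1))], D=∅>
t=1: <S=∅, E=∅, C=[((λw. -1) 1) :: (λv. 4) :: AP], D=∅>
t=2: <S=∅, E=∅, C=[1 :: (λw. -1) :: AP :: (λv. 4) :: AP], D=∅>
t=3: <S=[1], E=∅, C=[(λw. -1) :: AP :: (λv. 4) :: AP], D=∅>
t=4: <S=[clo(λw. -1, ∅) :: 1], E=∅, C=[AP :: (λv. 4) :: AP], D=∅>
t=5: <S=∅, E={w↦1}, C=[-1], D=[(∅, ∅, [(λv. 4) :: AP])]>
t=6: <S=[-1], E={w↦1}, C=∅, D=[(∅, ∅, [(λv. 4) :: AP])]>
t=7: <S=[-1], E=∅, C=[(λv. 4) :: AP], D=∅>
t=8: <S=[clo(λv. 4, ∅) :: -1], E=∅, C=[AP], D=∅>
t=9: <S=∅, E={v↦-1}, C=[4], D=[(∅, ∅, ∅)]>
t=10: <S=[4], E={v↦-1}, C=∅, D=[(∅, ∅, ∅)]>
t=11: <S=[4], E=∅, C=∅, D=∅>
→ final value 4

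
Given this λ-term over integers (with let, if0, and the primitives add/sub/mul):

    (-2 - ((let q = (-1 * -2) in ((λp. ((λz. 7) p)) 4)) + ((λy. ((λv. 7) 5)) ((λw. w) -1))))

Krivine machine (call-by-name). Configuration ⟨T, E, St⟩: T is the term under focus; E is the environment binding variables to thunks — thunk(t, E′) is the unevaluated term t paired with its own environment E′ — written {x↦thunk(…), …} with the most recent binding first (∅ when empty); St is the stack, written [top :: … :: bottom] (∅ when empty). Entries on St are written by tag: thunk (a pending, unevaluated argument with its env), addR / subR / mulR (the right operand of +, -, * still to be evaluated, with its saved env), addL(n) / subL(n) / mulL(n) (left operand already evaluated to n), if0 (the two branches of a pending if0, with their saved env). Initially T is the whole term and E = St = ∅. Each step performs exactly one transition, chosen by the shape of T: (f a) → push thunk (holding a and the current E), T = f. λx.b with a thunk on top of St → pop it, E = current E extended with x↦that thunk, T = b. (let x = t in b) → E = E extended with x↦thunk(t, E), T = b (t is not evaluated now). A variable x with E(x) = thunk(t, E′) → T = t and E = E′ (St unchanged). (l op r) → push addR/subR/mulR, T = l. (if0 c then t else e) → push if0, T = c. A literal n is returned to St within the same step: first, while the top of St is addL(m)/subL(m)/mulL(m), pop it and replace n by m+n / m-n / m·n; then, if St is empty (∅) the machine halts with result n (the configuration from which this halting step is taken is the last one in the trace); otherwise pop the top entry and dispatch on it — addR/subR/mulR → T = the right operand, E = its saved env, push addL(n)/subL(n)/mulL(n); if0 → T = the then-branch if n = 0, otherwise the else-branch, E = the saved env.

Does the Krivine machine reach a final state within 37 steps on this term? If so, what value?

Answer: -16

Machine steps:
t=0: <T=(-2 - ((let q = (-1 * -2) in ((λp. ((λz. 7) p)) 4)) + ((λy. ((λv. 7) 5)) ((λw. w) -1)))), E=∅, St=∅>
t=1: <T=-2, E=∅, St=[subR]>
t=2: <T=((let q = (-1 * -2) in ((λp. ((λz. 7) p)) 4)) + ((λy. ((λv. 7) 5)) ((λw. w) -1))), E=∅, St=[subL(-2)]>
t=3: <T=(let q = (-1 * -2) in ((λp. ((λz. 7) p)) 4)), E=∅, St=[addR :: subL(-2)]>
t=4: <T=((λp. ((λz. 7) p)) 4), E={q↦thunk((-1 * -2), ∅)}, St=[addR :: subL(-2)]>
t=5: <T=(λp. ((λz. 7) p)), E={q↦thunk((-1 * -2), ∅)}, St=[thunk :: addR :: subL(-2)]>
t=6: <T=((λz. 7) p), E={p↦thunk(4, {q↦thunk((-1 * -2), ∅)}), q↦thunk((-1 * -2), ∅)}, St=[addR :: subL(-2)]>
t=7: <T=(λz. 7), E={p↦thunk(4, {q↦thunk((-1 * -2), ∅)}), q↦thunk((-1 * -2), ∅)}, St=[thunk :: addR :: subL(-2)]>
t=8: <T=7, E={z↦thunk(p, {p↦thunk(4, {q↦thunk((-1 * -2), ∅)}), q↦thunk((-1 * -2), ∅)}), p↦thunk(4, {q↦thunk((-1 * -2), ∅)}), q↦thunk((-1 * -2), ∅)}, St=[addR :: subL(-2)]>
t=9: <T=((λy. ((λv. 7) 5)) ((λw. w) -1)), E=∅, St=[addL(7) :: subL(-2)]>
t=10: <T=(λy. ((λv. 7) 5)), E=∅, St=[thunk :: addL(7) :: subL(-2)]>
t=11: <T=((λv. 7) 5), E={y↦thunk(((λw. w) -1), ∅)}, St=[addL(7) :: subL(-2)]>
t=12: <T=(λv. 7), E={y↦thunk(((λw. w) -1), ∅)}, St=[thunk :: addL(7) :: subL(-2)]>
t=13: <T=7, E={v↦thunk(5, {y↦thunk(((λw. w) -1), ∅)}), y↦thunk(((λw. w) -1), ∅)}, St=[addL(7) :: subL(-2)]>
→ final value -16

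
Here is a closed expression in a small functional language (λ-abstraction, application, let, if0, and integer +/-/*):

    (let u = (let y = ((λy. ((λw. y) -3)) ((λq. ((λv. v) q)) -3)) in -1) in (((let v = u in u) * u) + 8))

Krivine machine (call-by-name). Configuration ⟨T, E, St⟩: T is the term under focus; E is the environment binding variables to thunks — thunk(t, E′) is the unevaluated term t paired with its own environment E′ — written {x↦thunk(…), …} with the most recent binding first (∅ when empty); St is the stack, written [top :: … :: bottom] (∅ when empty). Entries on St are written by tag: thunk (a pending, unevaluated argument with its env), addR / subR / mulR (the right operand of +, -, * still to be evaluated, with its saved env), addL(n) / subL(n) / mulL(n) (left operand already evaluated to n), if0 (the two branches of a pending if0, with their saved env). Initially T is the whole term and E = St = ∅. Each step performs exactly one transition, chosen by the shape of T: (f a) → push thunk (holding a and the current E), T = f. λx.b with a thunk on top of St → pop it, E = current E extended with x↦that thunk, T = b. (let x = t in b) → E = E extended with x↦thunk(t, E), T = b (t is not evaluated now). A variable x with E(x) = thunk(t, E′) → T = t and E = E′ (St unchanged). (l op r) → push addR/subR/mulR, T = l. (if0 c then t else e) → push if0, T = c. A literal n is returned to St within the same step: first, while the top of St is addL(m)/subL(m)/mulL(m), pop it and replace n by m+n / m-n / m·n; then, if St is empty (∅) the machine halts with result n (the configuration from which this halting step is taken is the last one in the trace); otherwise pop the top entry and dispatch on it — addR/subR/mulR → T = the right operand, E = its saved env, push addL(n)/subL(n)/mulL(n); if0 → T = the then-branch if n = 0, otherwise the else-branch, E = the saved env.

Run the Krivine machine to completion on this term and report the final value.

Answer: 9

Derivation:
step 0: [T=(let u = (let y = ((λy. ((λw. y) -3)) ((λq. ((λv. v) q)) -3)) in -1) in (((let v = u in u) * u) + 8)) | E=∅ | St=∅]
step 1: [T=(((let v = u in u) * u) + 8) | E={u↦thunk((let y = ((λy. ((λw. y) -3)) ((λq. ((λv. v) q)) -3)) in -1), ∅)} | St=∅]
step 2: [T=((let v = u in u) * u) | E={u↦thunk((let y = ((λy. ((λw. y) -3)) ((λq. ((λv. v) q)) -3)) in -1), ∅)} | St=[addR]]
step 3: [T=(let v = u in u) | E={u↦thunk((let y = ((λy. ((λw. y) -3)) ((λq. ((λv. v) q)) -3)) in -1), ∅)} | St=[mulR :: addR]]
step 4: [T=u | E={v↦thunk(u, {u↦thunk((let y = ((λy. ((λw. y) -3)) ((λq. ((λv. v) q)) -3)) in -1), ∅)}), u↦thunk((let y = ((λy. ((λw. y) -3)) ((λq. ((λv. v) q)) -3)) in -1), ∅)} | St=[mulR :: addR]]
step 5: [T=(let y = ((λy. ((λw. y) -3)) ((λq. ((λv. v) q)) -3)) in -1) | E=∅ | St=[mulR :: addR]]
step 6: [T=-1 | E={y↦thunk(((λy. ((λw. y) -3)) ((λq. ((λv. v) q)) -3)), ∅)} | St=[mulR :: addR]]
step 7: [T=u | E={u↦thunk((let y = ((λy. ((λw. y) -3)) ((λq. ((λv. v) q)) -3)) in -1), ∅)} | St=[mulL(-1) :: addR]]
step 8: [T=(let y = ((λy. ((λw. y) -3)) ((λq. ((λv. v) q)) -3)) in -1) | E=∅ | St=[mulL(-1) :: addR]]
step 9: [T=-1 | E={y↦thunk(((λy. ((λw. y) -3)) ((λq. ((λv. v) q)) -3)), ∅)} | St=[mulL(-1) :: addR]]
step 10: [T=8 | E={u↦thunk((let y = ((λy. ((λw. y) -3)) ((λq. ((λv. v) q)) -3)) in -1), ∅)} | St=[addL(1)]]
→ final value 9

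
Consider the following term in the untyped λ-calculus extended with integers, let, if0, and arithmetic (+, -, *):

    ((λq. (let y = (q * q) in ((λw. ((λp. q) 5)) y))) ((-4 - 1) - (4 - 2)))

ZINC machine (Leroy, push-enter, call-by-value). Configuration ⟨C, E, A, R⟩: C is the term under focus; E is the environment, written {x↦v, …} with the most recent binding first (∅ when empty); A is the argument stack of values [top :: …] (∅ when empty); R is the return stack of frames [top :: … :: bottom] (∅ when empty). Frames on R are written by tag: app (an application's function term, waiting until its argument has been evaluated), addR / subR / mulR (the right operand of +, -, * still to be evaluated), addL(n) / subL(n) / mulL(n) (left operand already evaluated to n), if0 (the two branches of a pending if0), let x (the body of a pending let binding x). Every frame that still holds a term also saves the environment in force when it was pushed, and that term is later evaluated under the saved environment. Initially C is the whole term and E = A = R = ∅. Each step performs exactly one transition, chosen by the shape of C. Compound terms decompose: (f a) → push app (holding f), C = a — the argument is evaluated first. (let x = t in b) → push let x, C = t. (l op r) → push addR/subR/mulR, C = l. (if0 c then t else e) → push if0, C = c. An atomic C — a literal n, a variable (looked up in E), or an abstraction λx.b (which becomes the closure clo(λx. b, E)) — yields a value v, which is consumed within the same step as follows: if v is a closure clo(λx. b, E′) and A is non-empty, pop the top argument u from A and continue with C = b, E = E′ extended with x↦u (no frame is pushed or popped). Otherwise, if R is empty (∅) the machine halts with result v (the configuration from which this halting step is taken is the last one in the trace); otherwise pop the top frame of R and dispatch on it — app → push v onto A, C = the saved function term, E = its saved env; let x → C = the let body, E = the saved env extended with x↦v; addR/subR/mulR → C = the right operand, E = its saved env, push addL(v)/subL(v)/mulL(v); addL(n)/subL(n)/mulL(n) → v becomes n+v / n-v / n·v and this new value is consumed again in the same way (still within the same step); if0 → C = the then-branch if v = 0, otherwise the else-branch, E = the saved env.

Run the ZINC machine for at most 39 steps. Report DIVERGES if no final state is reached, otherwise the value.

Answer: -7

Machine steps:
[0] [C=((λq. (let y = (q * q) in ((λw. ((λp. q) 5)) y))) ((-4 - 1) - (4 - 2))) | E=∅ | A=∅ | R=∅]
[1] [C=((-4 - 1) - (4 - 2)) | E=∅ | A=∅ | R=[app]]
[2] [C=(-4 - 1) | E=∅ | A=∅ | R=[subR :: app]]
[3] [C=-4 | E=∅ | A=∅ | R=[subR :: subR :: app]]
[4] [C=1 | E=∅ | A=∅ | R=[subL(-4) :: subR :: app]]
[5] [C=(4 - 2) | E=∅ | A=∅ | R=[subL(-5) :: app]]
[6] [C=4 | E=∅ | A=∅ | R=[subR :: subL(-5) :: app]]
[7] [C=2 | E=∅ | A=∅ | R=[subL(4) :: subL(-5) :: app]]
[8] [C=(λq. (let y = (q * q) in ((λw. ((λp. q) 5)) y))) | E=∅ | A=[-7] | R=∅]
[9] [C=(let y = (q * q) in ((λw. ((λp. q) 5)) y)) | E={q↦-7} | A=∅ | R=∅]
[10] [C=(q * q) | E={q↦-7} | A=∅ | R=[let y]]
[11] [C=q | E={q↦-7} | A=∅ | R=[mulR :: let y]]
[12] [C=q | E={q↦-7} | A=∅ | R=[mulL(-7) :: let y]]
[13] [C=((λw. ((λp. q) 5)) y) | E={y↦49, q↦-7} | A=∅ | R=∅]
[14] [C=y | E={y↦49, q↦-7} | A=∅ | R=[app]]
[15] [C=(λw. ((λp. q) 5)) | E={y↦49, q↦-7} | A=[49] | R=∅]
[16] [C=((λp. q) 5) | E={w↦49, y↦49, q↦-7} | A=∅ | R=∅]
[17] [C=5 | E={w↦49, y↦49, q↦-7} | A=∅ | R=[app]]
[18] [C=(λp. q) | E={w↦49, y↦49, q↦-7} | A=[5] | R=∅]
[19] [C=q | E={p↦5, w↦49, y↦49, q↦-7} | A=∅ | R=∅]
→ final value -7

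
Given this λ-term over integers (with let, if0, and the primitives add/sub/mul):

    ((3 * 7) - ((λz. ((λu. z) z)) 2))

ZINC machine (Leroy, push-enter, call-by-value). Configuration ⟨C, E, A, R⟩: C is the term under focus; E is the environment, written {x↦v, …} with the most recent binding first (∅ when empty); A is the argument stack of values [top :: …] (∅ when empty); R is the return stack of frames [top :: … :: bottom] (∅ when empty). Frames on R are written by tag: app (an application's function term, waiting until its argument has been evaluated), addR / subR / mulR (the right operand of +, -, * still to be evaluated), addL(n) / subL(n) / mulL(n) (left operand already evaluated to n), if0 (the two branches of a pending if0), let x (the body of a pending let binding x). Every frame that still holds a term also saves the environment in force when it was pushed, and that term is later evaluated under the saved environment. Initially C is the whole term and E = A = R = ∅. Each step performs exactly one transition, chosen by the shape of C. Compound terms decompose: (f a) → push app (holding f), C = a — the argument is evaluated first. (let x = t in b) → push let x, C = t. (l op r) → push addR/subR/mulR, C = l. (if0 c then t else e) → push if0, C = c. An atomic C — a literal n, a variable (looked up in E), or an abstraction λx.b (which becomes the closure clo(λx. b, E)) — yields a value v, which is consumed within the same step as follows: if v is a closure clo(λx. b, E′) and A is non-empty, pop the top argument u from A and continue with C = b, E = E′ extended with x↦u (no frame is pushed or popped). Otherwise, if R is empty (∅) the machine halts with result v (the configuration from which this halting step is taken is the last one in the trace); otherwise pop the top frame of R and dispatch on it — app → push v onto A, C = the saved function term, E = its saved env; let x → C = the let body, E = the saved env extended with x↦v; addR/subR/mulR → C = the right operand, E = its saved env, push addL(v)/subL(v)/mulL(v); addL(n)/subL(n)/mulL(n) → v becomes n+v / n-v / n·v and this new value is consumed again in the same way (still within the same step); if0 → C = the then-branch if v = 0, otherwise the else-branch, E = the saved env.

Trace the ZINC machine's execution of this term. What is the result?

[0] [C=((3 * 7) - ((λz. ((λu. z) z)) 2)) | E=∅ | A=∅ | R=∅]
[1] [C=(3 * 7) | E=∅ | A=∅ | R=[subR]]
[2] [C=3 | E=∅ | A=∅ | R=[mulR :: subR]]
[3] [C=7 | E=∅ | A=∅ | R=[mulL(3) :: subR]]
[4] [C=((λz. ((λu. z) z)) 2) | E=∅ | A=∅ | R=[subL(21)]]
[5] [C=2 | E=∅ | A=∅ | R=[app :: subL(21)]]
[6] [C=(λz. ((λu. z) z)) | E=∅ | A=[2] | R=[subL(21)]]
[7] [C=((λu. z) z) | E={z↦2} | A=∅ | R=[subL(21)]]
[8] [C=z | E={z↦2} | A=∅ | R=[app :: subL(21)]]
[9] [C=(λu. z) | E={z↦2} | A=[2] | R=[subL(21)]]
[10] [C=z | E={u↦2, z↦2} | A=∅ | R=[subL(21)]]
→ final value 19

Answer: 19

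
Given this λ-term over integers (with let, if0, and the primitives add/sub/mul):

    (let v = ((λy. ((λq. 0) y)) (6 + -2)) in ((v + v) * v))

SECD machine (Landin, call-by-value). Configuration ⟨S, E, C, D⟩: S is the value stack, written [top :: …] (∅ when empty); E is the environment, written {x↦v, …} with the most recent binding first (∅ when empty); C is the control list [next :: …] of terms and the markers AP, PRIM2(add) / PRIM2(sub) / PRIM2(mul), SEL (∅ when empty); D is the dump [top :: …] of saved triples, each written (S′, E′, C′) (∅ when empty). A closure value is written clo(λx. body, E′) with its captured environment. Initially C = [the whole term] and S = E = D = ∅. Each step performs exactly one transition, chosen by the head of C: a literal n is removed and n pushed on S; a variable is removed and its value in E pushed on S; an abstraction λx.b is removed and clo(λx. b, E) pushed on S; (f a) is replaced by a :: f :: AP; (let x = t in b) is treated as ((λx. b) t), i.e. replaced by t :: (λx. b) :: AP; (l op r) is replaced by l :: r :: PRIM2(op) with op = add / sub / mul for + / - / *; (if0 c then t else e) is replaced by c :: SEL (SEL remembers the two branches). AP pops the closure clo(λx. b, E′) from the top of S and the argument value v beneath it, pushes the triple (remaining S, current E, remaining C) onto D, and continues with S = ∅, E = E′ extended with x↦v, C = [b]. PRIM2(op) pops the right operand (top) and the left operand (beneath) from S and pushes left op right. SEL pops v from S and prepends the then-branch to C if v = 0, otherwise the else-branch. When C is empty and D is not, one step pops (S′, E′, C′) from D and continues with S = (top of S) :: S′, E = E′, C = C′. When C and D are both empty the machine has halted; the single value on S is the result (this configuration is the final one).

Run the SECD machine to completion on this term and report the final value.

Answer: 0

Execution trace:
t=0: <S=∅, E=∅, C=[(let v = ((λy. ((λq. 0) y)) (6 + -2)) in ((v + v) * v))], D=∅>
t=1: <S=∅, E=∅, C=[((λy. ((λq. 0) y)) (6 + -2)) :: (λv. ((v + v) * v)) :: AP], D=∅>
t=2: <S=∅, E=∅, C=[(6 + -2) :: (λy. ((λq. 0) y)) :: AP :: (λv. ((v + v) * v)) :: AP], D=∅>
t=3: <S=∅, E=∅, C=[6 :: -2 :: PRIM2(add) :: (λy. ((λq. 0) y)) :: AP :: (λv. ((v + v) * v)) :: AP], D=∅>
t=4: <S=[6], E=∅, C=[-2 :: PRIM2(add) :: (λy. ((λq. 0) y)) :: AP :: (λv. ((v + v) * v)) :: AP], D=∅>
t=5: <S=[-2 :: 6], E=∅, C=[PRIM2(add) :: (λy. ((λq. 0) y)) :: AP :: (λv. ((v + v) * v)) :: AP], D=∅>
t=6: <S=[4], E=∅, C=[(λy. ((λq. 0) y)) :: AP :: (λv. ((v + v) * v)) :: AP], D=∅>
t=7: <S=[clo(λy. ((λq. 0) y), ∅) :: 4], E=∅, C=[AP :: (λv. ((v + v) * v)) :: AP], D=∅>
t=8: <S=∅, E={y↦4}, C=[((λq. 0) y)], D=[(∅, ∅, [(λv. ((v + v) * v)) :: AP])]>
t=9: <S=∅, E={y↦4}, C=[y :: (λq. 0) :: AP], D=[(∅, ∅, [(λv. ((v + v) * v)) :: AP])]>
t=10: <S=[4], E={y↦4}, C=[(λq. 0) :: AP], D=[(∅, ∅, [(λv. ((v + v) * v)) :: AP])]>
t=11: <S=[clo(λq. 0, {y↦4}) :: 4], E={y↦4}, C=[AP], D=[(∅, ∅, [(λv. ((v + v) * v)) :: AP])]>
t=12: <S=∅, E={q↦4, y↦4}, C=[0], D=[(∅, {y↦4}, ∅) :: (∅, ∅, [(λv. ((v + v) * v)) :: AP])]>
t=13: <S=[0], E={q↦4, y↦4}, C=∅, D=[(∅, {y↦4}, ∅) :: (∅, ∅, [(λv. ((v + v) * v)) :: AP])]>
t=14: <S=[0], E={y↦4}, C=∅, D=[(∅, ∅, [(λv. ((v + v) * v)) :: AP])]>
t=15: <S=[0], E=∅, C=[(λv. ((v + v) * v)) :: AP], D=∅>
t=16: <S=[clo(λv. ((v + v) * v), ∅) :: 0], E=∅, C=[AP], D=∅>
t=17: <S=∅, E={v↦0}, C=[((v + v) * v)], D=[(∅, ∅, ∅)]>
t=18: <S=∅, E={v↦0}, C=[(v + v) :: v :: PRIM2(mul)], D=[(∅, ∅, ∅)]>
t=19: <S=∅, E={v↦0}, C=[v :: v :: PRIM2(add) :: v :: PRIM2(mul)], D=[(∅, ∅, ∅)]>
t=20: <S=[0], E={v↦0}, C=[v :: PRIM2(add) :: v :: PRIM2(mul)], D=[(∅, ∅, ∅)]>
t=21: <S=[0 :: 0], E={v↦0}, C=[PRIM2(add) :: v :: PRIM2(mul)], D=[(∅, ∅, ∅)]>
t=22: <S=[0], E={v↦0}, C=[v :: PRIM2(mul)], D=[(∅, ∅, ∅)]>
t=23: <S=[0 :: 0], E={v↦0}, C=[PRIM2(mul)], D=[(∅, ∅, ∅)]>
t=24: <S=[0], E={v↦0}, C=∅, D=[(∅, ∅, ∅)]>
t=25: <S=[0], E=∅, C=∅, D=∅>
→ final value 0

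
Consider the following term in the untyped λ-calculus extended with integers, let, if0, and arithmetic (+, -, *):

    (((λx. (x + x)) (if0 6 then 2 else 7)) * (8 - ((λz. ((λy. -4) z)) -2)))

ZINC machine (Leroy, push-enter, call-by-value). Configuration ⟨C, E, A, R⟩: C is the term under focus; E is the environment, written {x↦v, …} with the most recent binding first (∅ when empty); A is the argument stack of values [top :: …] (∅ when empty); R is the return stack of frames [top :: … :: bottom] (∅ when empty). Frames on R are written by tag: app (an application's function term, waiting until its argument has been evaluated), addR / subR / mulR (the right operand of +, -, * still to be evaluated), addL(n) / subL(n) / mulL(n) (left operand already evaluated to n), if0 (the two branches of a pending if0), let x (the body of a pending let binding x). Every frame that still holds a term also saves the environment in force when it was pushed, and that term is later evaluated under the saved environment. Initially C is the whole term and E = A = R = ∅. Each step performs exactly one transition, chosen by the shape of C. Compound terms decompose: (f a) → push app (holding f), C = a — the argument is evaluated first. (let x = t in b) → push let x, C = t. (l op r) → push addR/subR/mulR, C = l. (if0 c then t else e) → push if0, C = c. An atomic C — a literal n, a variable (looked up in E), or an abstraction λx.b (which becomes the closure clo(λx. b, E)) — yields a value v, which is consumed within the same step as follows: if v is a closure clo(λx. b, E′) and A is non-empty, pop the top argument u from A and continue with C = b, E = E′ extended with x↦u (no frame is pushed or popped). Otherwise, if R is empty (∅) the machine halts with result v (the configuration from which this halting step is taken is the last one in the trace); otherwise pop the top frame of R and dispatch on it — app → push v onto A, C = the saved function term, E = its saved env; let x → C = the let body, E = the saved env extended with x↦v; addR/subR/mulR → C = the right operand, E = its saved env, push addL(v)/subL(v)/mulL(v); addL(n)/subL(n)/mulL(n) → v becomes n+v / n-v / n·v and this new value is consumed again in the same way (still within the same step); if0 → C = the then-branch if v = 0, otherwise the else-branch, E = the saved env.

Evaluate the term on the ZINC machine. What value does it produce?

t=0: <C=(((λx. (x + x)) (if0 6 then 2 else 7)) * (8 - ((λz. ((λy. -4) z)) -2))), E=∅, A=∅, R=∅>
t=1: <C=((λx. (x + x)) (if0 6 then 2 else 7)), E=∅, A=∅, R=[mulR]>
t=2: <C=(if0 6 then 2 else 7), E=∅, A=∅, R=[app :: mulR]>
t=3: <C=6, E=∅, A=∅, R=[if0 :: app :: mulR]>
t=4: <C=7, E=∅, A=∅, R=[app :: mulR]>
t=5: <C=(λx. (x + x)), E=∅, A=[7], R=[mulR]>
t=6: <C=(x + x), E={x↦7}, A=∅, R=[mulR]>
t=7: <C=x, E={x↦7}, A=∅, R=[addR :: mulR]>
t=8: <C=x, E={x↦7}, A=∅, R=[addL(7) :: mulR]>
t=9: <C=(8 - ((λz. ((λy. -4) z)) -2)), E=∅, A=∅, R=[mulL(14)]>
t=10: <C=8, E=∅, A=∅, R=[subR :: mulL(14)]>
t=11: <C=((λz. ((λy. -4) z)) -2), E=∅, A=∅, R=[subL(8) :: mulL(14)]>
t=12: <C=-2, E=∅, A=∅, R=[app :: subL(8) :: mulL(14)]>
t=13: <C=(λz. ((λy. -4) z)), E=∅, A=[-2], R=[subL(8) :: mulL(14)]>
t=14: <C=((λy. -4) z), E={z↦-2}, A=∅, R=[subL(8) :: mulL(14)]>
t=15: <C=z, E={z↦-2}, A=∅, R=[app :: subL(8) :: mulL(14)]>
t=16: <C=(λy. -4), E={z↦-2}, A=[-2], R=[subL(8) :: mulL(14)]>
t=17: <C=-4, E={y↦-2, z↦-2}, A=∅, R=[subL(8) :: mulL(14)]>
→ final value 168

Answer: 168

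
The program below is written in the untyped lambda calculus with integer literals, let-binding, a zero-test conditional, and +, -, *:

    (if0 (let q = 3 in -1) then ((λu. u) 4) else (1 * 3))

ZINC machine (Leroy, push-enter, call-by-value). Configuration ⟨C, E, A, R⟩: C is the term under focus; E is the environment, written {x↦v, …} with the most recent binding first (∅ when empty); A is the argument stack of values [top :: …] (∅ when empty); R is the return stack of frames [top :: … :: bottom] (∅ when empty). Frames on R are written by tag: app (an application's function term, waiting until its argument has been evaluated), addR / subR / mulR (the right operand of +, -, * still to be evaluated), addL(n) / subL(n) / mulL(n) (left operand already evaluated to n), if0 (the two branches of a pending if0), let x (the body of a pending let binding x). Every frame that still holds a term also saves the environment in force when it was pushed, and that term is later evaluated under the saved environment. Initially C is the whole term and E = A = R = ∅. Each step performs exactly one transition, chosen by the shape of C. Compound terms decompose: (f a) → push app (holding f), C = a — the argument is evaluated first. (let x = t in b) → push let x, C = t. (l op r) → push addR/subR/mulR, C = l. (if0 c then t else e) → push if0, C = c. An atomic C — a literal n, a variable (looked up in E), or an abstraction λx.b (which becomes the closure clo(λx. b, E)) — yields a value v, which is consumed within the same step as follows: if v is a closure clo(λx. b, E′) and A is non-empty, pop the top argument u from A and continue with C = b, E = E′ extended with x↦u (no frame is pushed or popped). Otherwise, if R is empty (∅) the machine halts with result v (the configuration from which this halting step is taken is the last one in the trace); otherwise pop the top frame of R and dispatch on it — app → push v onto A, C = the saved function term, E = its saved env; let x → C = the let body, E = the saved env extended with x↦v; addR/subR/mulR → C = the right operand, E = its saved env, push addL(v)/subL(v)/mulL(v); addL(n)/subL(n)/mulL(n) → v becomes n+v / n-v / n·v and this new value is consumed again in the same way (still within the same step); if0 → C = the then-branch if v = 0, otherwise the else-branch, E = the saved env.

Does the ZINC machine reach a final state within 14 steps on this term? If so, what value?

step 0: ⟨C=(if0 (let q = 3 in -1) then ((λu. u) 4) else (1 * 3)); E=∅; A=∅; R=∅⟩
step 1: ⟨C=(let q = 3 in -1); E=∅; A=∅; R=[if0]⟩
step 2: ⟨C=3; E=∅; A=∅; R=[let q :: if0]⟩
step 3: ⟨C=-1; E={q↦3}; A=∅; R=[if0]⟩
step 4: ⟨C=(1 * 3); E=∅; A=∅; R=∅⟩
step 5: ⟨C=1; E=∅; A=∅; R=[mulR]⟩
step 6: ⟨C=3; E=∅; A=∅; R=[mulL(1)]⟩
→ final value 3

Answer: 3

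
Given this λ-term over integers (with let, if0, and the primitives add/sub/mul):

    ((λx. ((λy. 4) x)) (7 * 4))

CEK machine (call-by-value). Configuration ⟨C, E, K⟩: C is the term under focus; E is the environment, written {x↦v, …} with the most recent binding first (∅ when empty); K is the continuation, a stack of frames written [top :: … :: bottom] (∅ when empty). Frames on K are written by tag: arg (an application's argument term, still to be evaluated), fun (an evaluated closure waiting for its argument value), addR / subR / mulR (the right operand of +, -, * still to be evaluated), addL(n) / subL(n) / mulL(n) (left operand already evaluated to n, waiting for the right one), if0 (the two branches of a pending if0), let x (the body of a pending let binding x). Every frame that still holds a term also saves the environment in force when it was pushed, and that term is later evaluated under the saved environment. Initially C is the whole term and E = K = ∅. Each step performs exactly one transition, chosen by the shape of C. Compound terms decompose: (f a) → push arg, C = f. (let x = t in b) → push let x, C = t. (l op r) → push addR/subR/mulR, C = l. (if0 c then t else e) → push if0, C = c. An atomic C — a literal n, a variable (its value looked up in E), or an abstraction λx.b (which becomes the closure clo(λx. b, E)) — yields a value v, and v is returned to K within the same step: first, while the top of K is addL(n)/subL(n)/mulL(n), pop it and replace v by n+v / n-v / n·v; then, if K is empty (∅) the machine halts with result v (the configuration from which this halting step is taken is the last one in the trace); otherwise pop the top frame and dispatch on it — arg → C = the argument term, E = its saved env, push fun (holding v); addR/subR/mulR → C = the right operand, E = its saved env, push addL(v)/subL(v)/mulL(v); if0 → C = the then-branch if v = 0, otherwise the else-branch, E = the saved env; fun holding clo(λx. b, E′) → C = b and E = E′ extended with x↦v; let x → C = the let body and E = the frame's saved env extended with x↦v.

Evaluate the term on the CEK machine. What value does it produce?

[0] ⟨C=((λx. ((λy. 4) x)) (7 * 4)); E=∅; K=∅⟩
[1] ⟨C=(λx. ((λy. 4) x)); E=∅; K=[arg]⟩
[2] ⟨C=(7 * 4); E=∅; K=[fun]⟩
[3] ⟨C=7; E=∅; K=[mulR :: fun]⟩
[4] ⟨C=4; E=∅; K=[mulL(7) :: fun]⟩
[5] ⟨C=((λy. 4) x); E={x↦28}; K=∅⟩
[6] ⟨C=(λy. 4); E={x↦28}; K=[arg]⟩
[7] ⟨C=x; E={x↦28}; K=[fun]⟩
[8] ⟨C=4; E={y↦28, x↦28}; K=∅⟩
→ final value 4

Answer: 4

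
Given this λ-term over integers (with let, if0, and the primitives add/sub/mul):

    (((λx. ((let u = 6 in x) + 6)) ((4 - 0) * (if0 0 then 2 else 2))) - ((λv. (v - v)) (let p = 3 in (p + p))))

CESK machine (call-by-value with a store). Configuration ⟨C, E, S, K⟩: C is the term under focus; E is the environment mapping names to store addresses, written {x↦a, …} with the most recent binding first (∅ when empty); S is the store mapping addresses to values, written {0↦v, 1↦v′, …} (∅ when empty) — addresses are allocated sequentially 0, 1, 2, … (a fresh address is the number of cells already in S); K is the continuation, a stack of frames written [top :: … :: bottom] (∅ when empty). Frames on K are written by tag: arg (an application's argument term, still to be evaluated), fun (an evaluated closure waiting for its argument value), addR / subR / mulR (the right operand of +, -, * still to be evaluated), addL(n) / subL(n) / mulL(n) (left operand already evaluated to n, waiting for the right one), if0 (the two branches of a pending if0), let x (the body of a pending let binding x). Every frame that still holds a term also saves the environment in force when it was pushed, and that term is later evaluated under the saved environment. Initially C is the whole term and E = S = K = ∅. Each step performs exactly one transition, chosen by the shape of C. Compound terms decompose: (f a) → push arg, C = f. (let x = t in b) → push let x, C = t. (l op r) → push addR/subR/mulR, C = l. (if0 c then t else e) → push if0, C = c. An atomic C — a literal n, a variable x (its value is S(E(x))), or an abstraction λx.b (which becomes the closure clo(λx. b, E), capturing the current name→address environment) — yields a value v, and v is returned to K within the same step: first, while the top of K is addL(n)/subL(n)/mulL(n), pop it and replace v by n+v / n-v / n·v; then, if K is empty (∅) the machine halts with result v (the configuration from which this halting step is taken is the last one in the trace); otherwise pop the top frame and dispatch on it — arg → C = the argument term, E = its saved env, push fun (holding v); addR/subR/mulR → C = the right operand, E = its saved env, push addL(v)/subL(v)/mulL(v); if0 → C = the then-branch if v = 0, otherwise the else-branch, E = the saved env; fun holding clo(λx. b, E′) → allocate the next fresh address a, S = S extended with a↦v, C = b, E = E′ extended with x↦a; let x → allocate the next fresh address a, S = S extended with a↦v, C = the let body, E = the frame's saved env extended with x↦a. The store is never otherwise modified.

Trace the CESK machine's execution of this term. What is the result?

t=0: <C=(((λx. ((let u = 6 in x) + 6)) ((4 - 0) * (if0 0 then 2 else 2))) - ((λv. (v - v)) (let p = 3 in (p + p)))), E=∅, S=∅, K=∅>
t=1: <C=((λx. ((let u = 6 in x) + 6)) ((4 - 0) * (if0 0 then 2 else 2))), E=∅, S=∅, K=[subR]>
t=2: <C=(λx. ((let u = 6 in x) + 6)), E=∅, S=∅, K=[arg :: subR]>
t=3: <C=((4 - 0) * (if0 0 then 2 else 2)), E=∅, S=∅, K=[fun :: subR]>
t=4: <C=(4 - 0), E=∅, S=∅, K=[mulR :: fun :: subR]>
t=5: <C=4, E=∅, S=∅, K=[subR :: mulR :: fun :: subR]>
t=6: <C=0, E=∅, S=∅, K=[subL(4) :: mulR :: fun :: subR]>
t=7: <C=(if0 0 then 2 else 2), E=∅, S=∅, K=[mulL(4) :: fun :: subR]>
t=8: <C=0, E=∅, S=∅, K=[if0 :: mulL(4) :: fun :: subR]>
t=9: <C=2, E=∅, S=∅, K=[mulL(4) :: fun :: subR]>
t=10: <C=((let u = 6 in x) + 6), E={x↦0}, S={0↦8}, K=[subR]>
t=11: <C=(let u = 6 in x), E={x↦0}, S={0↦8}, K=[addR :: subR]>
t=12: <C=6, E={x↦0}, S={0↦8}, K=[let u :: addR :: subR]>
t=13: <C=x, E={u↦1, x↦0}, S={0↦8, 1↦6}, K=[addR :: subR]>
t=14: <C=6, E={x↦0}, S={0↦8, 1↦6}, K=[addL(8) :: subR]>
t=15: <C=((λv. (v - v)) (let p = 3 in (p + p))), E=∅, S={0↦8, 1↦6}, K=[subL(14)]>
t=16: <C=(λv. (v - v)), E=∅, S={0↦8, 1↦6}, K=[arg :: subL(14)]>
t=17: <C=(let p = 3 in (p + p)), E=∅, S={0↦8, 1↦6}, K=[fun :: subL(14)]>
t=18: <C=3, E=∅, S={0↦8, 1↦6}, K=[let p :: fun :: subL(14)]>
t=19: <C=(p + p), E={p↦2}, S={0↦8, 1↦6, 2↦3}, K=[fun :: subL(14)]>
t=20: <C=p, E={p↦2}, S={0↦8, 1↦6, 2↦3}, K=[addR :: fun :: subL(14)]>
t=21: <C=p, E={p↦2}, S={0↦8, 1↦6, 2↦3}, K=[addL(3) :: fun :: subL(14)]>
t=22: <C=(v - v), E={v↦3}, S={0↦8, 1↦6, 2↦3, 3↦6}, K=[subL(14)]>
t=23: <C=v, E={v↦3}, S={0↦8, 1↦6, 2↦3, 3↦6}, K=[subR :: subL(14)]>
t=24: <C=v, E={v↦3}, S={0↦8, 1↦6, 2↦3, 3↦6}, K=[subL(6) :: subL(14)]>
→ final value 14

Answer: 14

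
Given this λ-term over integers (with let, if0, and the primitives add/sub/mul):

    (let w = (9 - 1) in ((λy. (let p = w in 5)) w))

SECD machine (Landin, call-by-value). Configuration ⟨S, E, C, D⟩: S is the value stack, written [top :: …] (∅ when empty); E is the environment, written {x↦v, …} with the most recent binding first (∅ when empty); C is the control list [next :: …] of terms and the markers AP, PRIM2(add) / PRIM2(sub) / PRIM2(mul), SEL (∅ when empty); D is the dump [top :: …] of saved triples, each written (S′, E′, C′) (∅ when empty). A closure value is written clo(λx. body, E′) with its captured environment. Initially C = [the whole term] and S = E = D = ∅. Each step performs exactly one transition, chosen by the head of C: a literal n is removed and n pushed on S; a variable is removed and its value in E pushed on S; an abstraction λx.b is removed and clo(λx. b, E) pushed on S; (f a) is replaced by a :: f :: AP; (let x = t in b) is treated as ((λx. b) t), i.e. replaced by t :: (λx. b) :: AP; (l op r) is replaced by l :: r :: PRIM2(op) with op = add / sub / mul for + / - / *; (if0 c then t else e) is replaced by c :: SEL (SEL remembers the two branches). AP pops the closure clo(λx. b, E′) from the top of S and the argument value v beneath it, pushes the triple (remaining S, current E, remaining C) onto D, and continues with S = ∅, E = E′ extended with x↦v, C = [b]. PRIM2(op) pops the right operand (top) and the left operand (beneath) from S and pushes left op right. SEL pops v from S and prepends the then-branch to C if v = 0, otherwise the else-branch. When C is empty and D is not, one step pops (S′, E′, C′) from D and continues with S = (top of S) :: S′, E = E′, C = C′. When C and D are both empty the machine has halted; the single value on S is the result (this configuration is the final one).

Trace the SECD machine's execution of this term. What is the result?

0. <S=∅, E=∅, C=[(let w = (9 - 1) in ((λy. (let p = w in 5)) w))], D=∅>
1. <S=∅, E=∅, C=[(9 - 1) :: (λw. ((λy. (let p = w in 5)) w)) :: AP], D=∅>
2. <S=∅, E=∅, C=[9 :: 1 :: PRIM2(sub) :: (λw. ((λy. (let p = w in 5)) w)) :: AP], D=∅>
3. <S=[9], E=∅, C=[1 :: PRIM2(sub) :: (λw. ((λy. (let p = w in 5)) w)) :: AP], D=∅>
4. <S=[1 :: 9], E=∅, C=[PRIM2(sub) :: (λw. ((λy. (let p = w in 5)) w)) :: AP], D=∅>
5. <S=[8], E=∅, C=[(λw. ((λy. (let p = w in 5)) w)) :: AP], D=∅>
6. <S=[clo(λw. ((λy. (let p = w in 5)) w), ∅) :: 8], E=∅, C=[AP], D=∅>
7. <S=∅, E={w↦8}, C=[((λy. (let p = w in 5)) w)], D=[(∅, ∅, ∅)]>
8. <S=∅, E={w↦8}, C=[w :: (λy. (let p = w in 5)) :: AP], D=[(∅, ∅, ∅)]>
9. <S=[8], E={w↦8}, C=[(λy. (let p = w in 5)) :: AP], D=[(∅, ∅, ∅)]>
10. <S=[clo(λy. (let p = w in 5), {w↦8}) :: 8], E={w↦8}, C=[AP], D=[(∅, ∅, ∅)]>
11. <S=∅, E={y↦8, w↦8}, C=[(let p = w in 5)], D=[(∅, {w↦8}, ∅) :: (∅, ∅, ∅)]>
12. <S=∅, E={y↦8, w↦8}, C=[w :: (λp. 5) :: AP], D=[(∅, {w↦8}, ∅) :: (∅, ∅, ∅)]>
13. <S=[8], E={y↦8, w↦8}, C=[(λp. 5) :: AP], D=[(∅, {w↦8}, ∅) :: (∅, ∅, ∅)]>
14. <S=[clo(λp. 5, {y↦8, w↦8}) :: 8], E={y↦8, w↦8}, C=[AP], D=[(∅, {w↦8}, ∅) :: (∅, ∅, ∅)]>
15. <S=∅, E={p↦8, y↦8, w↦8}, C=[5], D=[(∅, {y↦8, w↦8}, ∅) :: (∅, {w↦8}, ∅) :: (∅, ∅, ∅)]>
16. <S=[5], E={p↦8, y↦8, w↦8}, C=∅, D=[(∅, {y↦8, w↦8}, ∅) :: (∅, {w↦8}, ∅) :: (∅, ∅, ∅)]>
17. <S=[5], E={y↦8, w↦8}, C=∅, D=[(∅, {w↦8}, ∅) :: (∅, ∅, ∅)]>
18. <S=[5], E={w↦8}, C=∅, D=[(∅, ∅, ∅)]>
19. <S=[5], E=∅, C=∅, D=∅>
→ final value 5

Answer: 5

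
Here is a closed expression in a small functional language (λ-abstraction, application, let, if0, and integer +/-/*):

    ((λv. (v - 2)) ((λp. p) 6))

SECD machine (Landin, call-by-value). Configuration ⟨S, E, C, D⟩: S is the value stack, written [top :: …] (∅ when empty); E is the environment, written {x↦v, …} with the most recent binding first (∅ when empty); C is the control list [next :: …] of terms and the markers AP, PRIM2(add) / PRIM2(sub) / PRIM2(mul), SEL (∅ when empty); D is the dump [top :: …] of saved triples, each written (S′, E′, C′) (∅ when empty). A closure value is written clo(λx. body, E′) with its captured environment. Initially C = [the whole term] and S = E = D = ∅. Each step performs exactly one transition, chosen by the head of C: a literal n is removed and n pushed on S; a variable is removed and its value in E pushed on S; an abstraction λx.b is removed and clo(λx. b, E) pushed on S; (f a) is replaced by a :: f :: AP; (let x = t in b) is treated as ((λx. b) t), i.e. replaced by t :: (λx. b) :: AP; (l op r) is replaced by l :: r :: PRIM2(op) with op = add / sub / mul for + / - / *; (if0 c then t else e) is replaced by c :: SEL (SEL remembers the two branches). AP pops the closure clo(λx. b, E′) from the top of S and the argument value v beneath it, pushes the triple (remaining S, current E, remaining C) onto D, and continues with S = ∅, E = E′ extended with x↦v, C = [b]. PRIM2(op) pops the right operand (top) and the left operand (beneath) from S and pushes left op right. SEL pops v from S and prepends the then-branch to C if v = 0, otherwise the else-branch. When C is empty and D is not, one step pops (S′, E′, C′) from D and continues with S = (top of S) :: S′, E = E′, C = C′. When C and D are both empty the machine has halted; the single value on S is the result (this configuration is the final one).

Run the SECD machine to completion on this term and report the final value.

step 0: ⟨S=∅; E=∅; C=[((λv. (v - 2)) ((λp. p) 6))]; D=∅⟩
step 1: ⟨S=∅; E=∅; C=[((λp. p) 6) :: (λv. (v - 2)) :: AP]; D=∅⟩
step 2: ⟨S=∅; E=∅; C=[6 :: (λp. p) :: AP :: (λv. (v - 2)) :: AP]; D=∅⟩
step 3: ⟨S=[6]; E=∅; C=[(λp. p) :: AP :: (λv. (v - 2)) :: AP]; D=∅⟩
step 4: ⟨S=[clo(λp. p, ∅) :: 6]; E=∅; C=[AP :: (λv. (v - 2)) :: AP]; D=∅⟩
step 5: ⟨S=∅; E={p↦6}; C=[p]; D=[(∅, ∅, [(λv. (v - 2)) :: AP])]⟩
step 6: ⟨S=[6]; E={p↦6}; C=∅; D=[(∅, ∅, [(λv. (v - 2)) :: AP])]⟩
step 7: ⟨S=[6]; E=∅; C=[(λv. (v - 2)) :: AP]; D=∅⟩
step 8: ⟨S=[clo(λv. (v - 2), ∅) :: 6]; E=∅; C=[AP]; D=∅⟩
step 9: ⟨S=∅; E={v↦6}; C=[(v - 2)]; D=[(∅, ∅, ∅)]⟩
step 10: ⟨S=∅; E={v↦6}; C=[v :: 2 :: PRIM2(sub)]; D=[(∅, ∅, ∅)]⟩
step 11: ⟨S=[6]; E={v↦6}; C=[2 :: PRIM2(sub)]; D=[(∅, ∅, ∅)]⟩
step 12: ⟨S=[2 :: 6]; E={v↦6}; C=[PRIM2(sub)]; D=[(∅, ∅, ∅)]⟩
step 13: ⟨S=[4]; E={v↦6}; C=∅; D=[(∅, ∅, ∅)]⟩
step 14: ⟨S=[4]; E=∅; C=∅; D=∅⟩
→ final value 4

Answer: 4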